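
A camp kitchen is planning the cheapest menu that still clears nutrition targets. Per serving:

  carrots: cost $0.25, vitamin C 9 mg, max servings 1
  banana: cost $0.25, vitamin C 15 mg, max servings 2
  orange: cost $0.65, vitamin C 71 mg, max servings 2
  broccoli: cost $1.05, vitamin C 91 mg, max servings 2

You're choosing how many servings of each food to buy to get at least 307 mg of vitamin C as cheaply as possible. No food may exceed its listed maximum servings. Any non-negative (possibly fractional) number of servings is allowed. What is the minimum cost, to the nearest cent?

Cost per mg of vitamin C: orange $0.0092, broccoli $0.0115, banana $0.0167, carrots $0.0278.
Take 2 servings of orange: +142.0 mg vitamin C for $1.30 (total $1.30, still need 165.0 mg).
Take 1.813 servings of broccoli: +165.0 mg vitamin C for $1.90 (total $3.20, still need 0.0 mg).
Greedy by cheapest-per-mg is optimal for a single linear constraint, so the minimum cost is $3.20.

$3.20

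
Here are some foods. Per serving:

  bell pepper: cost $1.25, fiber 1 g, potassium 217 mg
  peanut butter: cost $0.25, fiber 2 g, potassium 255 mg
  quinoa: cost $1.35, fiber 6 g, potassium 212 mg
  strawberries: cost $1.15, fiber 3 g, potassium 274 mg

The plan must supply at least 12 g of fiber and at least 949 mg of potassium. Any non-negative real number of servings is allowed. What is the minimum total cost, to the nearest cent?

For a min-cost LP with two ≥-constraints, a basic feasible solution has at most two positive variables.
bell pepper only: max(12/1, 949/217) = 12 servings → $15.00.
peanut butter only: max(12/2, 949/255) = 6 servings → $1.50.
quinoa only: max(12/6, 949/212) = 4.476 servings → $6.04.
strawberries only: max(12/3, 949/274) = 4 servings → $4.60.
bell pepper + peanut butter: intersection lies outside the first quadrant.
bell pepper + quinoa with both tight: 2.89 servings and 1.518 servings → $5.66.
bell pepper + strawberries: intersection lies outside the first quadrant.
peanut butter + quinoa with both tight: 2.848 servings and 1.051 servings → $2.13.
peanut butter + strawberries: the both-tight solution has a negative serving — not a feasible corner.
quinoa + strawberries with both tight: 0.4375 servings and 3.125 servings → $4.18.
Cheapest feasible corner: $1.50.

$1.50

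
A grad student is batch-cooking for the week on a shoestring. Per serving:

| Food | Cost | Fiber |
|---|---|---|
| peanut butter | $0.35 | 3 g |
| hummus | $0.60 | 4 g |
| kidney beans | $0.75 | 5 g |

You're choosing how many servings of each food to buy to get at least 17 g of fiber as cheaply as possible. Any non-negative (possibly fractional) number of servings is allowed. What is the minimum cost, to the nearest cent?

$1.98

Cost per g of fiber: peanut butter $0.1167, hummus $0.1500, kidney beans $0.1500.
With no serving limits, use only peanut butter: 17 g / 3 g = 5.667 servings × $0.35 = $1.98.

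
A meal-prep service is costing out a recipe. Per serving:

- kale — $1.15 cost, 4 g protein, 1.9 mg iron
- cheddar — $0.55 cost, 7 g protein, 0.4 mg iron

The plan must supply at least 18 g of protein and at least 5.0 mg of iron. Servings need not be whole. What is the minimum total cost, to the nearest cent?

$3.40

A basic optimal solution has at most two foods positive. Try each food alone and each pair with both targets met exactly.
kale only: max(18/4, 5.0/1.9) = 4.5 servings → $5.17.
cheddar only: max(18/7, 5.0/0.4) = 12.5 servings → $6.88.
kale + cheddar with both tight: 2.376 servings and 1.214 servings → $3.40.
The minimum over all feasible corners is $3.40.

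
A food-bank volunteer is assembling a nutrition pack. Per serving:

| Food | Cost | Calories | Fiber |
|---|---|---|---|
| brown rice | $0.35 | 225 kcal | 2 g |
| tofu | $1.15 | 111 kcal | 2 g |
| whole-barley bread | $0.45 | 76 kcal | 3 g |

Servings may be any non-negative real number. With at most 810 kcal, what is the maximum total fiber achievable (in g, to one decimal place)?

Fiber per kcal: whole-barley bread 0.03947, tofu 0.01802, brown rice 0.008889.
With no serving limits, spend the whole calories allowance on whole-barley bread: 810 kcal / 76 kcal × 3 g = 32.0 g.

32.0 g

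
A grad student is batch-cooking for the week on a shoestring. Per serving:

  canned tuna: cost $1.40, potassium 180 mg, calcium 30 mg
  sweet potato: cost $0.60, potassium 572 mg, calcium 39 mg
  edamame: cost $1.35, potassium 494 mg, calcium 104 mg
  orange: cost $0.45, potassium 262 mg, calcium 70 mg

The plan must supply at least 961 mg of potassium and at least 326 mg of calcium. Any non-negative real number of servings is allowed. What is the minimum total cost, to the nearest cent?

$2.10

An LP optimum is at a vertex; with two nutrient constraints at most two foods are used. Check each candidate.
canned tuna only: max(961/180, 326/30) = 10.87 servings → $15.21.
sweet potato only: max(961/572, 326/39) = 8.359 servings → $5.02.
edamame only: max(961/494, 326/104) = 3.135 servings → $4.23.
orange only: max(961/262, 326/70) = 4.657 servings → $2.10.
canned tuna + sweet potato: intersection lies outside the first quadrant.
canned tuna + edamame with both targets exact would need a negative amount; discard.
canned tuna + orange with both targets exact would need a negative amount; discard.
sweet potato + edamame: the both-tight solution has a negative serving — not a feasible corner.
sweet potato + orange: intersection lies outside the first quadrant.
edamame + orange: the both-tight solution has a negative serving — not a feasible corner.
The minimum over all feasible corners is $2.10.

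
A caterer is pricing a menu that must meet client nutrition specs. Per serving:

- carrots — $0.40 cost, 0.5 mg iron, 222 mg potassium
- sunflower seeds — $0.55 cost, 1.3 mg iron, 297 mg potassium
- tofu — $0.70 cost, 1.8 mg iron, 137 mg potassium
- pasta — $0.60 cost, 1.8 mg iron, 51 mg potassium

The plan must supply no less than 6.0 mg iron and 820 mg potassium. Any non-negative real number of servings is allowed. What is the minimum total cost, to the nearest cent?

This is a tiny linear program; its minimum lies at a vertex of the feasible set. List the vertices and price them.
carrots only: max(6.0/0.5, 820/222) = 12 servings → $4.80.
sunflower seeds only: max(6.0/1.3, 820/297) = 4.615 servings → $2.54.
tofu only: max(6.0/1.8, 820/137) = 5.985 servings → $4.19.
pasta only: max(6.0/1.8, 820/51) = 16.08 servings → $9.65.
carrots + sunflower seeds with both targets exact would need a negative amount; discard.
carrots + tofu with both tight: 1.975 servings and 2.785 servings → $2.74.
carrots + pasta with both tight: 3.128 servings and 2.465 servings → $2.73.
sunflower seeds + tofu with both tight: 1.835 servings and 2.008 servings → $2.41.
sunflower seeds + pasta with both tight: 2.498 servings and 1.529 servings → $2.29.
tofu + pasta with both targets exact would need a negative amount; discard.
So the least-cost plan costs $2.29.

$2.29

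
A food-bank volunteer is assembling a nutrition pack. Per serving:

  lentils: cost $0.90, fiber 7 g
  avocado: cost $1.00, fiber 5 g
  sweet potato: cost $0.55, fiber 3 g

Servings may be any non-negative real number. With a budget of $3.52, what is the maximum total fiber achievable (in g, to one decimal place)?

27.4 g

Fiber per dollar: lentils 7.778, sweet potato 5.455, avocado 5.
With no serving limits, spend the whole cost allowance on lentils: $3.52 / $0.90 × 7 g = 27.4 g.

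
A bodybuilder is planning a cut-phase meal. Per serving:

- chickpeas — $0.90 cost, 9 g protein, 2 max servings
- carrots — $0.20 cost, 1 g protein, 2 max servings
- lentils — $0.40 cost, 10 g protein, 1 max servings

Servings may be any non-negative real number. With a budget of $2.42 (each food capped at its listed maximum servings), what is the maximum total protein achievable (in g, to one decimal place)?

29.1 g

Protein per dollar: lentils 25, chickpeas 10, carrots 5.
Take 1 serving of lentils: spends $0.40, +10.0 g protein (running total 10.0 g).
Take 2 servings of chickpeas: spends $1.80, +18.0 g protein (running total 28.0 g).
Take 1.1 servings of carrots: spends $0.22, +1.1 g protein (running total 29.1 g).
Filling greedily by protein-per-dollar is optimal for one linear limit, giving 29.1 g.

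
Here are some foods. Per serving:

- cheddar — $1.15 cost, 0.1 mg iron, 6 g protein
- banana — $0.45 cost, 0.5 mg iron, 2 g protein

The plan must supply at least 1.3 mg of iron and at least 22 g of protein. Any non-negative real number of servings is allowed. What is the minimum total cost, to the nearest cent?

$4.35

Check every corner: each single food scaled to meet both minima, and each pair solved so both constraints bind.
cheddar only: max(1.3/0.1, 22/6) = 13 servings → $14.95.
banana only: max(1.3/0.5, 22/2) = 11 servings → $4.95.
cheddar + banana with both tight: 3 servings and 2 servings → $4.35.
Cheapest feasible corner: $4.35.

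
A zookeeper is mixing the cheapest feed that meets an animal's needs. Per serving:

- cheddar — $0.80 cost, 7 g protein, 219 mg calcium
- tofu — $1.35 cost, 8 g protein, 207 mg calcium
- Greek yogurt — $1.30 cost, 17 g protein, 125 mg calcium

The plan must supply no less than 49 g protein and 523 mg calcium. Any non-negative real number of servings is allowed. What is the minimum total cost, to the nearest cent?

Check every corner: each single food scaled to meet both minima, and each pair solved so both constraints bind.
cheddar only: max(49/7, 523/219) = 7 servings → $5.60.
tofu only: max(49/8, 523/207) = 6.125 servings → $8.27.
Greek yogurt only: max(49/17, 523/125) = 4.184 servings → $5.44.
cheddar + tofu: the both-tight solution has a negative serving — not a feasible corner.
cheddar + Greek yogurt with both tight: 0.9712 servings and 2.482 servings → $4.00.
tofu + Greek yogurt with both tight: 1.098 servings and 2.366 servings → $4.56.
So the least-cost plan costs $4.00.

$4.00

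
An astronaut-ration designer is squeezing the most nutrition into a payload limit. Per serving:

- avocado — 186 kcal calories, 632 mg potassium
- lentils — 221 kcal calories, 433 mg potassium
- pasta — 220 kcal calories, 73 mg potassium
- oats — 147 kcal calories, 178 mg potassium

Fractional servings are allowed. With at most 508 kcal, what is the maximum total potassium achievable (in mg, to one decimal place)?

1726.1 mg

Potassium per kcal: avocado 3.398, lentils 1.959, oats 1.211, pasta 0.3318.
With no serving limits, spend the whole calories allowance on avocado: 508 kcal / 186 kcal × 632 mg = 1726.1 mg.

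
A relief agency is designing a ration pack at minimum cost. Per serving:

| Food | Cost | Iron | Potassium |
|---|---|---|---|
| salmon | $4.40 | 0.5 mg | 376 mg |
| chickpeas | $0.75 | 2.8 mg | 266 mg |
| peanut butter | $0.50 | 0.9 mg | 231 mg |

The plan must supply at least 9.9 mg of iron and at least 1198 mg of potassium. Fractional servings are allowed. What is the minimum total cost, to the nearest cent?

Two binding constraints pin down two serving amounts, so the optimal mix uses at most two foods. The candidates are each food alone (scaled to the tighter of iron/potassium) and each pair with both constraints tight.
salmon only: max(9.9/0.5, 1198/376) = 19.8 servings → $87.12.
chickpeas only: max(9.9/2.8, 1198/266) = 4.504 servings → $3.38.
peanut butter only: max(9.9/0.9, 1198/231) = 11 servings → $5.50.
salmon + chickpeas with both tight: 0.7839 servings and 3.396 servings → $6.00.
salmon + peanut butter: the both-tight solution has a negative serving — not a feasible corner.
chickpeas + peanut butter with both tight: 2.967 servings and 1.77 servings → $3.11.
Cheapest feasible corner: $3.11.

$3.11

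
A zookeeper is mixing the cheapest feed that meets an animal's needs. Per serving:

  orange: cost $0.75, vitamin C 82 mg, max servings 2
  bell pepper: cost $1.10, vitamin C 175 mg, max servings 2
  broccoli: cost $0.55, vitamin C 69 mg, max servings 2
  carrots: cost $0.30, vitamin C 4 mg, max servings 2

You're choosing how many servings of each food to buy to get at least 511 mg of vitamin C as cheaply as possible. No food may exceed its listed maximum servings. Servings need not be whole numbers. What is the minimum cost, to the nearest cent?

Cost per mg of vitamin C: bell pepper $0.0063, broccoli $0.0080, orange $0.0091, carrots $0.0750.
Take 2 servings of bell pepper: +350.0 mg vitamin C for $2.20 (total $2.20, still need 161.0 mg).
Take 2 servings of broccoli: +138.0 mg vitamin C for $1.10 (total $3.30, still need 23.0 mg).
Take 0.2805 servings of orange: +23.0 mg vitamin C for $0.21 (total $3.51, still need 0.0 mg).
Greedy by cheapest-per-mg is optimal for a single linear constraint, so the minimum cost is $3.51.

$3.51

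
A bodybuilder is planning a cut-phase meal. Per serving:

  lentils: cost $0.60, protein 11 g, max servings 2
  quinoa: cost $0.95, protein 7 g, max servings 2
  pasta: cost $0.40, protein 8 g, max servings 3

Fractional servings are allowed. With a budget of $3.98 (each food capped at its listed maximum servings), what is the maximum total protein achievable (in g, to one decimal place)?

Protein per dollar: pasta 20, lentils 18.33, quinoa 7.368.
Take 3 servings of pasta: spends $1.20, +24.0 g protein (running total 24.0 g).
Take 2 servings of lentils: spends $1.20, +22.0 g protein (running total 46.0 g).
Take 1.663 servings of quinoa: spends $1.58, +11.6 g protein (running total 57.6 g).
Filling greedily by protein-per-dollar is optimal for one linear limit, giving 57.6 g.

57.6 g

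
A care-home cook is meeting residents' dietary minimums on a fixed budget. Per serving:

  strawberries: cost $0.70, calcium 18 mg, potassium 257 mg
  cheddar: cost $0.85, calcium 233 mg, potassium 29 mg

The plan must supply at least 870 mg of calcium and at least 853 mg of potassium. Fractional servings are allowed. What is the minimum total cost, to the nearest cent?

An LP optimum is at a vertex; with two nutrient constraints at most two foods are used. Check each candidate.
strawberries only: max(870/18, 853/257) = 48.33 servings → $33.83.
cheddar only: max(870/233, 853/29) = 29.41 servings → $25.00.
strawberries + cheddar with both tight: 2.923 servings and 3.508 servings → $5.03.
So the least-cost plan costs $5.03.

$5.03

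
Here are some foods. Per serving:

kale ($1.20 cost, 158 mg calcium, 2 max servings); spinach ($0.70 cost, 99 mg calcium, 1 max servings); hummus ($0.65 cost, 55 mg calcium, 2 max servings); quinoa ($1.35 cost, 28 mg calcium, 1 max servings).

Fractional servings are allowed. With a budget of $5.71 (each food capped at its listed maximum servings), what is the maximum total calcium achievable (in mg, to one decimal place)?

552.2 mg

Calcium per dollar: spinach 141.4, kale 131.7, hummus 84.62, quinoa 20.74.
Take 1 serving of spinach: spends $0.70, +99.0 mg calcium (running total 99.0 mg).
Take 2 servings of kale: spends $2.40, +316.0 mg calcium (running total 415.0 mg).
Take 2 servings of hummus: spends $1.30, +110.0 mg calcium (running total 525.0 mg).
Take 0.9704 servings of quinoa: spends $1.31, +27.2 mg calcium (running total 552.2 mg).
Greedy by best ratio exhausts the cost allowance optimally: 552.2 mg.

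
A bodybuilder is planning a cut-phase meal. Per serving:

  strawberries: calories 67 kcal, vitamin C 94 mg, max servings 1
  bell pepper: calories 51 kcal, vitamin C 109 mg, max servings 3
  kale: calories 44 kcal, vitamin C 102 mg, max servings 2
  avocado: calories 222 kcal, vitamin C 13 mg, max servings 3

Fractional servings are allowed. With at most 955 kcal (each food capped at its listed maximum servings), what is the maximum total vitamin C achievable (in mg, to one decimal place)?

662.9 mg

Vitamin C per kcal: kale 2.318, bell pepper 2.137, strawberries 1.403, avocado 0.05856.
Take 2 servings of kale: uses 88 kcal, +204.0 mg vitamin C (running total 204.0 mg).
Take 3 servings of bell pepper: uses 153 kcal, +327.0 mg vitamin C (running total 531.0 mg).
Take 1 serving of strawberries: uses 67 kcal, +94.0 mg vitamin C (running total 625.0 mg).
Take 2.914 servings of avocado: uses 647 kcal, +37.9 mg vitamin C (running total 662.9 mg).
Filling greedily by vitamin C-per-kcal is optimal for one linear limit, giving 662.9 mg.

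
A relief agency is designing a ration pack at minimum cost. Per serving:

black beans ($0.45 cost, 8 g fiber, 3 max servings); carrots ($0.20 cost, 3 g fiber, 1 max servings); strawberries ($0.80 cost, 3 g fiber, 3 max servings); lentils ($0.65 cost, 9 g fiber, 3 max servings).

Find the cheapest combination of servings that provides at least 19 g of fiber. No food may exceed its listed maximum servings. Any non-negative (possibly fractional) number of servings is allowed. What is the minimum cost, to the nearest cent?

$1.07

Cost per g of fiber: black beans $0.0563, carrots $0.0667, lentils $0.0722, strawberries $0.2667.
Take 2.375 servings of black beans: +19.0 g fiber for $1.07 (total $1.07, still need 0.0 g).
Greedy by cheapest-per-g is optimal for a single linear constraint, so the minimum cost is $1.07.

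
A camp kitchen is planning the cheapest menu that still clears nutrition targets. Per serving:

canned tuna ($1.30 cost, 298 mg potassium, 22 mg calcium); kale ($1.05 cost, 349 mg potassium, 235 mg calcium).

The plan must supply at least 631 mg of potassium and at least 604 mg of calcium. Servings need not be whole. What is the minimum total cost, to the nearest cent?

$2.70

Two binding constraints pin down two serving amounts, so the optimal mix uses at most two foods. The candidates are each food alone (scaled to the tighter of potassium/calcium) and each pair with both constraints tight.
canned tuna only: max(631/298, 604/22) = 27.45 servings → $35.69.
kale only: max(631/349, 604/235) = 2.57 servings → $2.70.
canned tuna + kale with both targets exact would need a negative amount; discard.
So the least-cost plan costs $2.70.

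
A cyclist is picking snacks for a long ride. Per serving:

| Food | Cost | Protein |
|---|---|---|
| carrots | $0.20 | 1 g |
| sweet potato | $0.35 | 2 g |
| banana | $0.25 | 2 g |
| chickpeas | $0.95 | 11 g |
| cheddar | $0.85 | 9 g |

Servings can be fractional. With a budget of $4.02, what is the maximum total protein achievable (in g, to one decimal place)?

46.5 g

Protein per dollar: chickpeas 11.58, cheddar 10.59, banana 8, sweet potato 5.714, carrots 5.
With no serving limits, spend the whole cost allowance on chickpeas: $4.02 / $0.95 × 11 g = 46.5 g.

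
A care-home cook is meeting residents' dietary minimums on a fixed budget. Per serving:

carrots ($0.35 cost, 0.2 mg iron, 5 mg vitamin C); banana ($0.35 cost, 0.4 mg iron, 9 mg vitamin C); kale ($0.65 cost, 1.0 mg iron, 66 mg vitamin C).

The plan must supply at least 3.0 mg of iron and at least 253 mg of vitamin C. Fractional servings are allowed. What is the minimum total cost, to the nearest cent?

An LP optimum is at a vertex; with two nutrient constraints at most two foods are used. Check each candidate.
carrots only: max(3.0/0.2, 253/5) = 50.6 servings → $17.71.
banana only: max(3.0/0.4, 253/9) = 28.11 servings → $9.84.
kale only: max(3.0/1.0, 253/66) = 3.833 servings → $2.49.
carrots + banana with both targets exact would need a negative amount; discard.
carrots + kale: intersection lies outside the first quadrant.
banana + kale: the both-tight solution has a negative serving — not a feasible corner.
Cheapest feasible corner: $2.49.

$2.49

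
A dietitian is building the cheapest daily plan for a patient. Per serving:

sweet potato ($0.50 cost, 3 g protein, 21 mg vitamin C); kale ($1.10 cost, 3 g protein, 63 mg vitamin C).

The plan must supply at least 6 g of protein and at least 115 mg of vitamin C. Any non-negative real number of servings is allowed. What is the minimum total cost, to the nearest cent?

At the optimum either one food covers both requirements or two foods hit both targets exactly; no other combination can be cheaper.
sweet potato only: max(6/3, 115/21) = 5.476 servings → $2.74.
kale only: max(6/3, 115/63) = 2 servings → $2.20.
sweet potato + kale with both tight: 0.2619 servings and 1.738 servings → $2.04.
Cheapest feasible corner: $2.04.

$2.04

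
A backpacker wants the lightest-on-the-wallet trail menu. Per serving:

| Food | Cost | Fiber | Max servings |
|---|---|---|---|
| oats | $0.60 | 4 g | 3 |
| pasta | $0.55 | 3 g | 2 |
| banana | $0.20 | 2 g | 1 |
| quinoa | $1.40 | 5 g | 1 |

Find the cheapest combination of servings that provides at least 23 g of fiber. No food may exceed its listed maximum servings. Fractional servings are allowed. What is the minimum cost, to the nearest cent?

$3.94

Cost per g of fiber: banana $0.1000, oats $0.1500, pasta $0.1833, quinoa $0.2800.
Take 1 serving of banana: +2.0 g fiber for $0.20 (total $0.20, still need 21.0 g).
Take 3 servings of oats: +12.0 g fiber for $1.80 (total $2.00, still need 9.0 g).
Take 2 servings of pasta: +6.0 g fiber for $1.10 (total $3.10, still need 3.0 g).
Take 0.6 servings of quinoa: +3.0 g fiber for $0.84 (total $3.94, still need 0.0 g).
Filling from the cheapest source first is optimal under one linear minimum: $3.94.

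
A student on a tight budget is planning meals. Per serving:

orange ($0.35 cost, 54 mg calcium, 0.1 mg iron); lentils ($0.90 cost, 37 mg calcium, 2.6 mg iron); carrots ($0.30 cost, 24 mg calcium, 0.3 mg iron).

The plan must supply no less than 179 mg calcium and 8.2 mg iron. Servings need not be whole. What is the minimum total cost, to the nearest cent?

$3.21

Minimising a linear cost over {calcium ≥ 179, iron ≥ 8.2, servings ≥ 0} — the optimum is at a vertex, using one or two foods.
orange only: max(179/54, 8.2/0.1) = 82 servings → $28.70.
lentils only: max(179/37, 8.2/2.6) = 4.838 servings → $4.35.
carrots only: max(179/24, 8.2/0.3) = 27.33 servings → $8.20.
orange + lentils with both tight: 1.185 servings and 3.108 servings → $3.21.
orange + carrots: intersection lies outside the first quadrant.
lentils + carrots with both tight: 2.789 servings and 3.158 servings → $3.46.
The minimum over all feasible corners is $3.21.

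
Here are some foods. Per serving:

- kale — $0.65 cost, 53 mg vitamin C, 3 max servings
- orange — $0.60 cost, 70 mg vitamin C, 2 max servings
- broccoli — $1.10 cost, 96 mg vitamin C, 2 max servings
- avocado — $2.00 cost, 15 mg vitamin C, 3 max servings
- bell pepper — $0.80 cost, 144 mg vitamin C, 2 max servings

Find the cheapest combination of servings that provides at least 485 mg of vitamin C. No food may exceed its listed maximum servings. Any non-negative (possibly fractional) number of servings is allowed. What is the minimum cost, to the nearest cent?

$3.45

Cost per mg of vitamin C: bell pepper $0.0056, orange $0.0086, broccoli $0.0115, kale $0.0123, avocado $0.1333.
Take 2 servings of bell pepper: +288.0 mg vitamin C for $1.60 (total $1.60, still need 197.0 mg).
Take 2 servings of orange: +140.0 mg vitamin C for $1.20 (total $2.80, still need 57.0 mg).
Take 0.5938 servings of broccoli: +57.0 mg vitamin C for $0.65 (total $3.45, still need 0.0 mg).
Greedy by cheapest-per-mg is optimal for a single linear constraint, so the minimum cost is $3.45.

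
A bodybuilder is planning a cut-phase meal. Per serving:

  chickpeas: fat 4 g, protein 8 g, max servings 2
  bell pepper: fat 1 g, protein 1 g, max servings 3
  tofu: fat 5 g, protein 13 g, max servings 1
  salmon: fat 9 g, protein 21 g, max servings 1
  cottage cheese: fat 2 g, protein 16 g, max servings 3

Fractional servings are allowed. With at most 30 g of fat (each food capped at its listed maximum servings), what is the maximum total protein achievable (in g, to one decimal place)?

100.0 g

Protein per g fat: cottage cheese 8, tofu 2.6, salmon 2.333, chickpeas 2, bell pepper 1.
Take 3 servings of cottage cheese: uses 6 g fat, +48.0 g protein (running total 48.0 g).
Take 1 serving of tofu: uses 5 g fat, +13.0 g protein (running total 61.0 g).
Take 1 serving of salmon: uses 9 g fat, +21.0 g protein (running total 82.0 g).
Take 2 servings of chickpeas: uses 8 g fat, +16.0 g protein (running total 98.0 g).
Take 2 servings of bell pepper: uses 2 g fat, +2.0 g protein (running total 100.0 g).
Greedy by best ratio exhausts the fat allowance optimally: 100.0 g.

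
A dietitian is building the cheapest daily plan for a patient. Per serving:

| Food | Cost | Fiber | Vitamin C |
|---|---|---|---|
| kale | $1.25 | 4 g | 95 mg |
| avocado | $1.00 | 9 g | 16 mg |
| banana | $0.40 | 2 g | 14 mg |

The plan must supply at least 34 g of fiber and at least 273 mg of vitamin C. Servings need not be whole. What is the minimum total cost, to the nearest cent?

$5.73

A basic optimal solution has at most two foods positive. Try each food alone and each pair with both targets met exactly.
kale only: max(34/4, 273/95) = 8.5 servings → $10.62.
avocado only: max(34/9, 273/16) = 17.06 servings → $17.06.
banana only: max(34/2, 273/14) = 19.5 servings → $7.80.
kale + avocado with both tight: 2.418 servings and 2.703 servings → $5.73.
kale + banana with both tight: 0.5224 servings and 15.96 servings → $7.04.
avocado + banana: intersection lies outside the first quadrant.
Cheapest feasible corner: $5.73.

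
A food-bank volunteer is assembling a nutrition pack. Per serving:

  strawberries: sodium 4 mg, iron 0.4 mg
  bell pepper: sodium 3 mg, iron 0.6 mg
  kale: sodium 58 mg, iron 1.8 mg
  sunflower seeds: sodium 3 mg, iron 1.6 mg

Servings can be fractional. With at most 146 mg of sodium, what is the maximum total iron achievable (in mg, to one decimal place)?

77.9 mg

Iron per mg sodium: sunflower seeds 0.5333, bell pepper 0.2, strawberries 0.1, kale 0.03103.
With no serving limits, spend the whole sodium allowance on sunflower seeds: 146 mg / 3 mg × 1.6 mg = 77.9 mg.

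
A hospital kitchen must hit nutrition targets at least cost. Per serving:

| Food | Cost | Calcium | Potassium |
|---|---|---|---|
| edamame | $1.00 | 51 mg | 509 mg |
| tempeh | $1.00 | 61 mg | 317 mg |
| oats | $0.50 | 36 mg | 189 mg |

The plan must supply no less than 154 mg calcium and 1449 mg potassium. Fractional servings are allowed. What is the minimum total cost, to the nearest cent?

$2.91

A basic optimal solution has at most two foods positive. Try each food alone and each pair with both targets met exactly.
edamame only: max(154/51, 1449/509) = 3.02 servings → $3.02.
tempeh only: max(154/61, 1449/317) = 4.571 servings → $4.57.
oats only: max(154/36, 1449/189) = 7.667 servings → $3.83.
edamame + tempeh with both tight: 2.659 servings and 0.3015 servings → $2.96.
edamame + oats with both tight: 2.655 servings and 0.5166 servings → $2.91.
tempeh + oats: intersection lies outside the first quadrant.
Cheapest feasible corner: $2.91.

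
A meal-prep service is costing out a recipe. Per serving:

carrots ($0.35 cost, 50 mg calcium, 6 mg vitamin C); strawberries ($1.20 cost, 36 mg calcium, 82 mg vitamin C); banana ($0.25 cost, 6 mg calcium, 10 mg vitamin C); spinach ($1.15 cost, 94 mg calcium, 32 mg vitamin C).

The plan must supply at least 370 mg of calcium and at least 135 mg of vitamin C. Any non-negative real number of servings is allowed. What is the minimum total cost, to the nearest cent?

A basic optimal solution has at most two foods positive. Try each food alone and each pair with both targets met exactly.
carrots only: max(370/50, 135/6) = 22.5 servings → $7.88.
strawberries only: max(370/36, 135/82) = 10.28 servings → $12.33.
banana only: max(370/6, 135/10) = 61.67 servings → $15.42.
spinach only: max(370/94, 135/32) = 4.219 servings → $4.85.
carrots + strawberries with both tight: 6.56 servings and 1.166 servings → $3.70.
carrots + banana with both tight: 6.228 servings and 9.763 servings → $4.62.
carrots + spinach: the both-tight solution has a negative serving — not a feasible corner.
strawberries + banana: the both-tight solution has a negative serving — not a feasible corner.
strawberries + spinach with both tight: 0.1297 servings and 3.887 servings → $4.63.
banana + spinach with both tight: 1.136 servings and 3.864 servings → $4.73.
So the least-cost plan costs $3.70.

$3.70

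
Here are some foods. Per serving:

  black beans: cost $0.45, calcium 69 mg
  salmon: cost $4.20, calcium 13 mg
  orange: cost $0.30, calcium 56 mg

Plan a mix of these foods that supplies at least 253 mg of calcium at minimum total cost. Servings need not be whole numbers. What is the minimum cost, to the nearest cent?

Cost per mg of calcium: orange $0.0054, black beans $0.0065, salmon $0.3231.
With no serving limits, use only orange: 253 mg / 56 mg = 4.518 servings × $0.30 = $1.36.

$1.36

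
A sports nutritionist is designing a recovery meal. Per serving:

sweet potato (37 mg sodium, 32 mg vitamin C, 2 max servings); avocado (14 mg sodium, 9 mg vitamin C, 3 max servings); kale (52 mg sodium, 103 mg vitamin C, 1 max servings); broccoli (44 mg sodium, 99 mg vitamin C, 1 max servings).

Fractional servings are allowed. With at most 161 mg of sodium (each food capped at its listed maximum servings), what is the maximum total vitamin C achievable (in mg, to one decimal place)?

258.2 mg

Vitamin C per mg sodium: broccoli 2.25, kale 1.981, sweet potato 0.8649, avocado 0.6429.
Take 1 serving of broccoli: uses 44 mg sodium, +99.0 mg vitamin C (running total 99.0 mg).
Take 1 serving of kale: uses 52 mg sodium, +103.0 mg vitamin C (running total 202.0 mg).
Take 1.757 servings of sweet potato: uses 65 mg sodium, +56.2 mg vitamin C (running total 258.2 mg).
Filling greedily by vitamin C-per-mg sodium is optimal for one linear limit, giving 258.2 mg.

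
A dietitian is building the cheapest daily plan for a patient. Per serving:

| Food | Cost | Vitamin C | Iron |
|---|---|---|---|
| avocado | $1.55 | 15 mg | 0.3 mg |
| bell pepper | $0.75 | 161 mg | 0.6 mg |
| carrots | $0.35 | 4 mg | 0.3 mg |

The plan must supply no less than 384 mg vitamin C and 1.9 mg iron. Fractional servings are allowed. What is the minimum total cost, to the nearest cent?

$2.33

At the optimum either one food covers both requirements or two foods hit both targets exactly; no other combination can be cheaper.
avocado only: max(384/15, 1.9/0.3) = 25.6 servings → $39.68.
bell pepper only: max(384/161, 1.9/0.6) = 3.167 servings → $2.38.
carrots only: max(384/4, 1.9/0.3) = 96 servings → $33.60.
avocado + bell pepper with both tight: 1.921 servings and 2.206 servings → $4.63.
avocado + carrots: the both-tight solution has a negative serving — not a feasible corner.
bell pepper + carrots with both tight: 2.344 servings and 1.645 servings → $2.33.
So the least-cost plan costs $2.33.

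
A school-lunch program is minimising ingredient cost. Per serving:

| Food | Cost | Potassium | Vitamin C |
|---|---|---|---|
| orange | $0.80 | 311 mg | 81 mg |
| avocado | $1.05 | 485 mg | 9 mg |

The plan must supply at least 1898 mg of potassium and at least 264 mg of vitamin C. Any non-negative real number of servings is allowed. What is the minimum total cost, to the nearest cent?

Check every corner: each single food scaled to meet both minima, and each pair solved so both constraints bind.
orange only: max(1898/311, 264/81) = 6.103 servings → $4.88.
avocado only: max(1898/485, 264/9) = 29.33 servings → $30.80.
orange + avocado with both tight: 3.041 servings and 1.963 servings → $4.49.
So the least-cost plan costs $4.49.

$4.49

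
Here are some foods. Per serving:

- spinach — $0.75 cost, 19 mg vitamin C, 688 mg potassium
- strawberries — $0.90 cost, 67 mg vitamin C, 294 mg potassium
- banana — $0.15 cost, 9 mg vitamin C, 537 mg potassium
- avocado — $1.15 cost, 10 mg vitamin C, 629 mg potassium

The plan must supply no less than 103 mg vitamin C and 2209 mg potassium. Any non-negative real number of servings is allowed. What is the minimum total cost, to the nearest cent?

spinach only: max(103/19, 2209/688) = 5.421 servings → $4.07.
strawberries only: max(103/67, 2209/294) = 7.514 servings → $6.76.
banana only: max(103/9, 2209/537) = 11.44 servings → $1.72.
avocado only: max(103/10, 2209/629) = 10.3 servings → $11.85.
spinach + strawberries with both tight: 2.906 servings and 0.7132 servings → $2.82.
spinach + banana: the both-tight solution has a negative serving — not a feasible corner.
spinach + avocado with both targets exact would need a negative amount; discard.
strawberries + banana with both tight: 1.063 servings and 3.532 servings → $1.49.
strawberries + avocado with both tight: 1.089 servings and 3.003 servings → $4.43.
banana + avocado: intersection lies outside the first quadrant.
The minimum over all feasible corners is $1.49.

$1.49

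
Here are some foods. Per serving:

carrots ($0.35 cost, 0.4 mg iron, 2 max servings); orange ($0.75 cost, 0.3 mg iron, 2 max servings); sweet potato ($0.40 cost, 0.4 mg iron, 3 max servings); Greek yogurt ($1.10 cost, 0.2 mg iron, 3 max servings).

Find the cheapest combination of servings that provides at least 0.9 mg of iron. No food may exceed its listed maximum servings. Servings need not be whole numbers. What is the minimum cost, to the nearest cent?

$0.80

Cost per mg of iron: carrots $0.8750, sweet potato $1.0000, orange $2.5000, Greek yogurt $5.5000.
Take 2 servings of carrots: +0.8 mg iron for $0.70 (total $0.70, still need 0.1 mg).
Take 0.25 servings of sweet potato: +0.1 mg iron for $0.10 (total $0.80, still need 0.0 mg).
Greedy by cheapest-per-mg is optimal for a single linear constraint, so the minimum cost is $0.80.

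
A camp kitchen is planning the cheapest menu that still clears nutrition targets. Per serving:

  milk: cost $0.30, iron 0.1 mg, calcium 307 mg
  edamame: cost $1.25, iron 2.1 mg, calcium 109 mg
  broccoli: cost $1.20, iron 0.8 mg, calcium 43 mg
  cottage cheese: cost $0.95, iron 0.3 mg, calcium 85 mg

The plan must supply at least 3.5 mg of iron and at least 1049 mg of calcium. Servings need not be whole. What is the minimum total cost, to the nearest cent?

This is a tiny linear program; its minimum lies at a vertex of the feasible set. List the vertices and price them.
milk only: max(3.5/0.1, 1049/307) = 35 servings → $10.50.
edamame only: max(3.5/2.1, 1049/109) = 9.624 servings → $12.03.
broccoli only: max(3.5/0.8, 1049/43) = 24.4 servings → $29.27.
cottage cheese only: max(3.5/0.3, 1049/85) = 12.34 servings → $11.72.
milk + edamame with both tight: 2.874 servings and 1.53 servings → $2.77.
milk + broccoli with both tight: 2.854 servings and 4.018 servings → $5.68.
milk + cottage cheese with both tight: 0.2057 servings and 11.6 servings → $11.08.
edamame + broccoli with both targets exact would need a negative amount; discard.
edamame + cottage cheese with both targets exact would need a negative amount; discard.
broccoli + cottage cheese: the both-tight solution has a negative serving — not a feasible corner.
The minimum over all feasible corners is $2.77.

$2.77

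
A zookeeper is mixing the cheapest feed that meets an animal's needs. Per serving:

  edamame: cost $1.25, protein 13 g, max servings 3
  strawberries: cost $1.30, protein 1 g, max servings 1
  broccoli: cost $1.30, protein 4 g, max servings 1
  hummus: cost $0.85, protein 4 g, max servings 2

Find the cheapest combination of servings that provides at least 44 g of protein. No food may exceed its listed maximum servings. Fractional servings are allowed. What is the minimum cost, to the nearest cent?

Cost per g of protein: edamame $0.0962, hummus $0.2125, broccoli $0.3250, strawberries $1.3000.
Take 3 servings of edamame: +39.0 g protein for $3.75 (total $3.75, still need 5.0 g).
Take 1.25 servings of hummus: +5.0 g protein for $1.06 (total $4.81, still need 0.0 g).
Filling from the cheapest source first is optimal under one linear minimum: $4.81.

$4.81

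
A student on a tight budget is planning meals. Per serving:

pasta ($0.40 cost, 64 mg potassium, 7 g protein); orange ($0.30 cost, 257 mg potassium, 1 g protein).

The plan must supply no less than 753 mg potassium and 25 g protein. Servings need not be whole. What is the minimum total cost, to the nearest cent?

$1.94

The cheapest plan sits at a corner of the feasible region — with two constraints it uses at most two foods.
pasta only: max(753/64, 25/7) = 11.77 servings → $4.71.
orange only: max(753/257, 25/1) = 25 servings → $7.50.
pasta + orange with both tight: 3.269 servings and 2.116 servings → $1.94.
So the least-cost plan costs $1.94.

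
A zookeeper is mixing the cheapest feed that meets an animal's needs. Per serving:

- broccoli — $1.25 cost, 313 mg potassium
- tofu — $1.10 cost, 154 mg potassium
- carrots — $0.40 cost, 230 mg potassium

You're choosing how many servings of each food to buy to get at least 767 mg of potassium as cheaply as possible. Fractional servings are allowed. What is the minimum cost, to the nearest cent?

$1.33

Cost per mg of potassium: carrots $0.0017, broccoli $0.0040, tofu $0.0071.
With no serving limits, use only carrots: 767 mg / 230 mg = 3.335 servings × $0.40 = $1.33.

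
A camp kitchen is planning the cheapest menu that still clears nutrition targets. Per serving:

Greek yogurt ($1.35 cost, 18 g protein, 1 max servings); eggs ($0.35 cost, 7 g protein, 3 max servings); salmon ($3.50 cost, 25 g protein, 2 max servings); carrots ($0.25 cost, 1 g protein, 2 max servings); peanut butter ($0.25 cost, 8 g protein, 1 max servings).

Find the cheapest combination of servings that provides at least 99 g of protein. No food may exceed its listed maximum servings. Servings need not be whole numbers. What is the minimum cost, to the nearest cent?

$10.15

Cost per g of protein: peanut butter $0.0312, eggs $0.0500, Greek yogurt $0.0750, salmon $0.1400, carrots $0.2500.
Take 1 serving of peanut butter: +8.0 g protein for $0.25 (total $0.25, still need 91.0 g).
Take 3 servings of eggs: +21.0 g protein for $1.05 (total $1.30, still need 70.0 g).
Take 1 serving of Greek yogurt: +18.0 g protein for $1.35 (total $2.65, still need 52.0 g).
Take 2 servings of salmon: +50.0 g protein for $7.00 (total $9.65, still need 2.0 g).
Take 2 servings of carrots: +2.0 g protein for $0.50 (total $10.15, still need 0.0 g).
Filling from the cheapest source first is optimal under one linear minimum: $10.15.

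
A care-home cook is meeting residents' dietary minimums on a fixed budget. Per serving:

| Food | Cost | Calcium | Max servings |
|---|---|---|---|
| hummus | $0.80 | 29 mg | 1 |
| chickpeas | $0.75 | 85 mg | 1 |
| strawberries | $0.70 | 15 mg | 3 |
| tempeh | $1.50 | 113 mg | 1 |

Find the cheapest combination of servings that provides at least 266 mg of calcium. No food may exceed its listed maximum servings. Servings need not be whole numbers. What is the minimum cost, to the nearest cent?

$4.87

Cost per mg of calcium: chickpeas $0.0088, tempeh $0.0133, hummus $0.0276, strawberries $0.0467.
Take 1 serving of chickpeas: +85.0 mg calcium for $0.75 (total $0.75, still need 181.0 mg).
Take 1 serving of tempeh: +113.0 mg calcium for $1.50 (total $2.25, still need 68.0 mg).
Take 1 serving of hummus: +29.0 mg calcium for $0.80 (total $3.05, still need 39.0 mg).
Take 2.6 servings of strawberries: +39.0 mg calcium for $1.82 (total $4.87, still need 0.0 mg).
Filling from the cheapest source first is optimal under one linear minimum: $4.87.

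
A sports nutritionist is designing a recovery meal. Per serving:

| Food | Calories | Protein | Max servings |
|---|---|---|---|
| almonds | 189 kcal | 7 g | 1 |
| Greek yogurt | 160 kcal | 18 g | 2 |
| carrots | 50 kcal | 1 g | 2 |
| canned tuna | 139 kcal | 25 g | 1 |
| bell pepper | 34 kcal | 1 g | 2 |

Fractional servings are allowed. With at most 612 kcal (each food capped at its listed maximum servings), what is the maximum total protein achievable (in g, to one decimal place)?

66.7 g

Protein per kcal: canned tuna 0.1799, Greek yogurt 0.1125, almonds 0.03704, bell pepper 0.02941, carrots 0.02.
Take 1 serving of canned tuna: uses 139 kcal, +25.0 g protein (running total 25.0 g).
Take 2 servings of Greek yogurt: uses 320 kcal, +36.0 g protein (running total 61.0 g).
Take 0.8095 servings of almonds: uses 153 kcal, +5.7 g protein (running total 66.7 g).
Greedy by best ratio exhausts the calories allowance optimally: 66.7 g.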